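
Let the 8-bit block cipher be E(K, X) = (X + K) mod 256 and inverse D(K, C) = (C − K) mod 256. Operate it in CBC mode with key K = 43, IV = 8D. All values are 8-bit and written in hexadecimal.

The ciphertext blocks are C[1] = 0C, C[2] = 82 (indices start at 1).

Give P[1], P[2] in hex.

CBC decryption: P_i = D(K, C_i) ⊕ C_{i−1}, with C_{0} = IV.
P[1]: D(K, 0C) = C9; C9 ⊕ 8D = 44.
P[2]: D(K, 82) = 3F; 3F ⊕ 0C = 33.

P[1] = 44, P[2] = 33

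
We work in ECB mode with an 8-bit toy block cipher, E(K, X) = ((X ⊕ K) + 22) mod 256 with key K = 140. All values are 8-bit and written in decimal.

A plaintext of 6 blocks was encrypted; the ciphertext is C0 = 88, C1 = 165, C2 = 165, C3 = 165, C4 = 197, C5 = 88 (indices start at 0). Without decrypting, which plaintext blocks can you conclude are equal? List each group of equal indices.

ECB encrypts each block independently with the same key, so equal ciphertext blocks imply equal plaintext blocks.
C0 = C5 = 88, so P0 = P5.
C1 = C2 = C3 = 165, so P1 = P2 = P3.

P0 = P5; P1 = P2 = P3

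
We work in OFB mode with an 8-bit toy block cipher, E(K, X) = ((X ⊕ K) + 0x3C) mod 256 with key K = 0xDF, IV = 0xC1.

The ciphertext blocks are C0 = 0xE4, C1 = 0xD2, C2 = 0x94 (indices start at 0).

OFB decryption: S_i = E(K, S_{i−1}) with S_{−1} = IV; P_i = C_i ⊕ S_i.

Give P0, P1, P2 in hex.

P0: S = E(K, 0xC1) = 0x5A; 0xE4 ⊕ 0x5A = 0xBE.
P1: S = E(K, 0x5A) = 0xC1; 0xD2 ⊕ 0xC1 = 0x13.
P2: S = E(K, 0xC1) = 0x5A; 0x94 ⊕ 0x5A = 0xCE.

P0 = 0xBE, P1 = 0x13, P2 = 0xCE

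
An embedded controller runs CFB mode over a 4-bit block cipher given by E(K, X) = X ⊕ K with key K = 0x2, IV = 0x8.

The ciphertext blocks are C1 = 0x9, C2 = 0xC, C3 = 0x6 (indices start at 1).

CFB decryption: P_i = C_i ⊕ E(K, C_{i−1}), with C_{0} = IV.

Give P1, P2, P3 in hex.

P1: E(K, 0x8) = 0xA; 0x9 ⊕ 0xA = 0x3.
P2: E(K, 0x9) = 0xB; 0xC ⊕ 0xB = 0x7.
P3: E(K, 0xC) = 0xE; 0x6 ⊕ 0xE = 0x8.

P1 = 0x3, P2 = 0x7, P3 = 0x8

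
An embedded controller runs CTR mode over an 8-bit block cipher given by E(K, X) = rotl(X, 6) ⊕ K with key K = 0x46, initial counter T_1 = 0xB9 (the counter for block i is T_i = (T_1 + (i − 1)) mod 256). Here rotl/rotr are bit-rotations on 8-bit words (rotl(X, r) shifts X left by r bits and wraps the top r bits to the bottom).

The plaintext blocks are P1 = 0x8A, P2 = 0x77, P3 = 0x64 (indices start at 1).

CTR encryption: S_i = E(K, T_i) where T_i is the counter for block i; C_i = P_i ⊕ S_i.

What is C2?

C2 = 0x9F

C1: T = 0xB9, S = E(K, T) = 0x28; 0x8A ⊕ 0x28 = 0xA2.
C2: T = 0xBA, S = E(K, T) = 0xE8; 0x77 ⊕ 0xE8 = 0x9F.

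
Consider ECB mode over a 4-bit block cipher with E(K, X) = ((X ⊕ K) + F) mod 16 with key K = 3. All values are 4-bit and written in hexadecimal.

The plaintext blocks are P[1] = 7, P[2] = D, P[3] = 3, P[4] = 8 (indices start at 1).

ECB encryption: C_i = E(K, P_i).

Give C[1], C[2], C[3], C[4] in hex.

C[1]: E(K, 7) = 3.
C[2]: E(K, D) = D.
C[3]: E(K, 3) = F.
C[4]: E(K, 8) = A.

C[1] = 3, C[2] = D, C[3] = F, C[4] = A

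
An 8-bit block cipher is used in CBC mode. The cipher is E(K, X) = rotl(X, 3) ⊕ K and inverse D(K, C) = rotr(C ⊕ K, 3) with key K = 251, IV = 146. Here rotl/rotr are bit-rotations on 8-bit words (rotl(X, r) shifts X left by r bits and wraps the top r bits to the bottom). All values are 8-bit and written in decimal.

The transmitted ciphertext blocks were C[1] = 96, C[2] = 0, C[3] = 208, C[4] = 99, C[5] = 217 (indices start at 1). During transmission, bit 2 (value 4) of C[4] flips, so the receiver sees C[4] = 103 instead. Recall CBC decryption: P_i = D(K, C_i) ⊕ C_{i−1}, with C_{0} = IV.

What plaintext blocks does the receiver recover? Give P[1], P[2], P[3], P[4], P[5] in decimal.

Only C[4] changed, to 103. In CBC, a change in C_i garbles P_i and flips the same bit in P_{i+1}. Decrypting the received ciphertext:
P[1]: D(K, 96) = 115; 115 ⊕ 146 = 225.
P[2]: D(K, 0) = 127; 127 ⊕ 96 = 31.
P[3]: D(K, 208) = 101; 101 ⊕ 0 = 101.
P[4]: D(K, 103) = 147; 147 ⊕ 208 = 67.
P[5]: D(K, 217) = 68; 68 ⊕ 103 = 35.
Blocks that differ from the original plaintext: P[4], P[5].

P[1] = 225, P[2] = 31, P[3] = 101, P[4] = 67, P[5] = 35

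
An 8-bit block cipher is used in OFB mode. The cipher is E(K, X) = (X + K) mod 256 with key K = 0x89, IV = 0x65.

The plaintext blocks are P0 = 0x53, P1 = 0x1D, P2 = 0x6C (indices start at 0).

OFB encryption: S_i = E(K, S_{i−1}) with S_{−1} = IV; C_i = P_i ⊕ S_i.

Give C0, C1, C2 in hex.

C0: S = E(K, 0x65) = 0xEE; 0x53 ⊕ 0xEE = 0xBD.
C1: S = E(K, 0xEE) = 0x77; 0x1D ⊕ 0x77 = 0x6A.
C2: S = E(K, 0x77) = 0x00; 0x6C ⊕ 0x00 = 0x6C.

C0 = 0xBD, C1 = 0x6A, C2 = 0x6C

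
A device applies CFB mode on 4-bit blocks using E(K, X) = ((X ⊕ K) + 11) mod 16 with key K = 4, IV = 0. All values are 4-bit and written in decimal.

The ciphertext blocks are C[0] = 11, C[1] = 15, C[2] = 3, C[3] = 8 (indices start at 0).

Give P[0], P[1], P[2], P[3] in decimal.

P[0] = 4, P[1] = 5, P[2] = 5, P[3] = 10

CFB decryption: P_i = C_i ⊕ E(K, C_{i−1}), with C_{−1} = IV.
P[0]: E(K, 0) = 15; 11 ⊕ 15 = 4.
P[1]: E(K, 11) = 10; 15 ⊕ 10 = 5.
P[2]: E(K, 15) = 6; 3 ⊕ 6 = 5.
P[3]: E(K, 3) = 2; 8 ⊕ 2 = 10.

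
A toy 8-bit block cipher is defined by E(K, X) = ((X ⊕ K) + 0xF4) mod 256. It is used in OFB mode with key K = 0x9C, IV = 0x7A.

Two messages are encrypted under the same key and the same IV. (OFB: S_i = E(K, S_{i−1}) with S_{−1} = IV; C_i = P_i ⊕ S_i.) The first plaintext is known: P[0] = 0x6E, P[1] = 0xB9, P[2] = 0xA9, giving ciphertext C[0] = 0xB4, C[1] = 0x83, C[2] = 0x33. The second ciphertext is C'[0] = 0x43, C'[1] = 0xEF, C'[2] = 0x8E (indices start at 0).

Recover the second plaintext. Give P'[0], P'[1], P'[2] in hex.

P'[0] = 0x99, P'[1] = 0xD5, P'[2] = 0x14

In OFB with a reused IV, both messages share the same keystream S_i, so C_i ⊕ C'_i = P_i ⊕ P'_i and thus P'_i = P_i ⊕ C_i ⊕ C'_i.
P'[0]: 0x6E ⊕ 0xB4 ⊕ 0x43 = 0x99.
P'[1]: 0xB9 ⊕ 0x83 ⊕ 0xEF = 0xD5.
P'[2]: 0xA9 ⊕ 0x33 ⊕ 0x8E = 0x14.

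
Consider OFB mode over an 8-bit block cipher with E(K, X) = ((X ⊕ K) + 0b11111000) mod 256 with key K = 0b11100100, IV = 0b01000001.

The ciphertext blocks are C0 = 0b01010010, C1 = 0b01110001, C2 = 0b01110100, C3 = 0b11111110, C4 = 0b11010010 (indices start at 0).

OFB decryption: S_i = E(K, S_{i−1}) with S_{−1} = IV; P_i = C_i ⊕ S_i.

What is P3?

P3 = 0b10011111

P0: S = E(K, 0b01000001) = 0b10011101; 0b01010010 ⊕ 0b10011101 = 0b11001111.
P1: S = E(K, 0b10011101) = 0b01110001; 0b01110001 ⊕ 0b01110001 = 0b00000000.
P2: S = E(K, 0b01110001) = 0b10001101; 0b01110100 ⊕ 0b10001101 = 0b11111001.
P3: S = E(K, 0b10001101) = 0b01100001; 0b11111110 ⊕ 0b01100001 = 0b10011111.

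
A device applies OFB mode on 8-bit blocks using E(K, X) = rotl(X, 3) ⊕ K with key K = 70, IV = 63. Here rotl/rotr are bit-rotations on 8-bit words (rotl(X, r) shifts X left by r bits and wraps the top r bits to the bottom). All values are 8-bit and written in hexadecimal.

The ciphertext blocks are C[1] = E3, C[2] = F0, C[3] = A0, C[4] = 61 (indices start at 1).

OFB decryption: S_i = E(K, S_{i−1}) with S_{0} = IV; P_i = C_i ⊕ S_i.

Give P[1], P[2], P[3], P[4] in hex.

P[1]: S = E(K, 63) = 6B; E3 ⊕ 6B = 88.
P[2]: S = E(K, 6B) = 2B; F0 ⊕ 2B = DB.
P[3]: S = E(K, 2B) = 29; A0 ⊕ 29 = 89.
P[4]: S = E(K, 29) = 39; 61 ⊕ 39 = 58.

P[1] = 88, P[2] = DB, P[3] = 89, P[4] = 58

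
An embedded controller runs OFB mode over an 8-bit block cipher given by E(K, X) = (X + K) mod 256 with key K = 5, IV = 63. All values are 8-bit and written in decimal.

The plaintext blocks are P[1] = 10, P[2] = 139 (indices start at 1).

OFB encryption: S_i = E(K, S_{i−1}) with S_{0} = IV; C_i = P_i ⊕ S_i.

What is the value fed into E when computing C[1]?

63

C[1]: S = E(K, 63) = 68; 10 ⊕ 68 = 78.
So the input to E for block [1] is 63.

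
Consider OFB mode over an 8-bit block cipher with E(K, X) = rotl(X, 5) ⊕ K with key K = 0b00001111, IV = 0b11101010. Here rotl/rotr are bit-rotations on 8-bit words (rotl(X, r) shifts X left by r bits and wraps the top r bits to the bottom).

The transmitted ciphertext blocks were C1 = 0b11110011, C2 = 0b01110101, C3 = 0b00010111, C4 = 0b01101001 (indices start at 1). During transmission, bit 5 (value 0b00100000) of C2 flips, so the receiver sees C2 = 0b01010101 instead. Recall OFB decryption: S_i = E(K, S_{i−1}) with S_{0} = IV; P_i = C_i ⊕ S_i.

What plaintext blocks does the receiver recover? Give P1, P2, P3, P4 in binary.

Only C2 changed, to 0b01010101. In OFB, a change in C_i flips the same bit in P_i only; the keystream is unaffected. Decrypting the received ciphertext:
P1: S = E(K, 0b11101010) = 0b01010010; 0b11110011 ⊕ 0b01010010 = 0b10100001.
P2: S = E(K, 0b01010010) = 0b01000101; 0b01010101 ⊕ 0b01000101 = 0b00010000.
P3: S = E(K, 0b01000101) = 0b10100111; 0b00010111 ⊕ 0b10100111 = 0b10110000.
P4: S = E(K, 0b10100111) = 0b11111011; 0b01101001 ⊕ 0b11111011 = 0b10010010.
Blocks that differ from the original plaintext: P2.

P1 = 0b10100001, P2 = 0b00010000, P3 = 0b10110000, P4 = 0b10010010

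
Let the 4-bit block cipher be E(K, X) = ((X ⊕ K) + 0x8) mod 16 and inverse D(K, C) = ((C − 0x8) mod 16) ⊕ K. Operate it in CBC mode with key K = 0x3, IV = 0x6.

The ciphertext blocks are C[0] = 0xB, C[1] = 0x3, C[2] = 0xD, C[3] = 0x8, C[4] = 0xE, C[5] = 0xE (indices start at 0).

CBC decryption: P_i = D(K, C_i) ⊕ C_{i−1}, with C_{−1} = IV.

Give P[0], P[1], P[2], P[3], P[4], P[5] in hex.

P[0] = 0x6, P[1] = 0x3, P[2] = 0x5, P[3] = 0xE, P[4] = 0xD, P[5] = 0xB

P[0]: D(K, 0xB) = 0x0; 0x0 ⊕ 0x6 = 0x6.
P[1]: D(K, 0x3) = 0x8; 0x8 ⊕ 0xB = 0x3.
P[2]: D(K, 0xD) = 0x6; 0x6 ⊕ 0x3 = 0x5.
P[3]: D(K, 0x8) = 0x3; 0x3 ⊕ 0xD = 0xE.
P[4]: D(K, 0xE) = 0x5; 0x5 ⊕ 0x8 = 0xD.
P[5]: D(K, 0xE) = 0x5; 0x5 ⊕ 0xE = 0xB.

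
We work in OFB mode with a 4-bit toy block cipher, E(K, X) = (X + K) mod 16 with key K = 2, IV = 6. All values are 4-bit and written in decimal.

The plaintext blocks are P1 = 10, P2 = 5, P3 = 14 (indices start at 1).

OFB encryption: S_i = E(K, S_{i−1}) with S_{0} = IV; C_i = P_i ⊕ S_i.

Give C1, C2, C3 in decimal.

C1: S = E(K, 6) = 8; 10 ⊕ 8 = 2.
C2: S = E(K, 8) = 10; 5 ⊕ 10 = 15.
C3: S = E(K, 10) = 12; 14 ⊕ 12 = 2.

C1 = 2, C2 = 15, C3 = 2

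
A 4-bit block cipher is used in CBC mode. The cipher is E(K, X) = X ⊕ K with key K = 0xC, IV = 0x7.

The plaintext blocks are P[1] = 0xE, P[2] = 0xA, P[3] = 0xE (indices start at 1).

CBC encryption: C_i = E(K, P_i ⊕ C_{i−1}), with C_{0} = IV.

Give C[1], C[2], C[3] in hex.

C[1]: P[1] ⊕ 0x7 = 0x9; E(K, 0x9) = 0x5.
C[2]: P[2] ⊕ 0x5 = 0xF; E(K, 0xF) = 0x3.
C[3]: P[3] ⊕ 0x3 = 0xD; E(K, 0xD) = 0x1.

C[1] = 0x5, C[2] = 0x3, C[3] = 0x1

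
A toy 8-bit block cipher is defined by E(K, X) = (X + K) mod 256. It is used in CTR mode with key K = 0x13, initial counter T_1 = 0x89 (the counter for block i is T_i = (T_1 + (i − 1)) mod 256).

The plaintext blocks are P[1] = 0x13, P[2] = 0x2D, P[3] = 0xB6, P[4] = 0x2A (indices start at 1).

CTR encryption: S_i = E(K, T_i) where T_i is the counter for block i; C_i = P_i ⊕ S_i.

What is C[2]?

C[1]: T = 0x89, S = E(K, T) = 0x9C; 0x13 ⊕ 0x9C = 0x8F.
C[2]: T = 0x8A, S = E(K, T) = 0x9D; 0x2D ⊕ 0x9D = 0xB0.

C[2] = 0xB0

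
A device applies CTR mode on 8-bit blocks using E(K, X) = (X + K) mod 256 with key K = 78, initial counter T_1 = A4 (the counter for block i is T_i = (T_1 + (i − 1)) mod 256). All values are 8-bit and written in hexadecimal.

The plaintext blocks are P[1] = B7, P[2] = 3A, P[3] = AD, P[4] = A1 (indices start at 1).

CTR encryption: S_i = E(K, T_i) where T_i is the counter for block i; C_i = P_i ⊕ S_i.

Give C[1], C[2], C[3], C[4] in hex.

C[1] = AB, C[2] = 27, C[3] = B3, C[4] = BE

C[1]: T = A4, S = E(K, T) = 1C; B7 ⊕ 1C = AB.
C[2]: T = A5, S = E(K, T) = 1D; 3A ⊕ 1D = 27.
C[3]: T = A6, S = E(K, T) = 1E; AD ⊕ 1E = B3.
C[4]: T = A7, S = E(K, T) = 1F; A1 ⊕ 1F = BE.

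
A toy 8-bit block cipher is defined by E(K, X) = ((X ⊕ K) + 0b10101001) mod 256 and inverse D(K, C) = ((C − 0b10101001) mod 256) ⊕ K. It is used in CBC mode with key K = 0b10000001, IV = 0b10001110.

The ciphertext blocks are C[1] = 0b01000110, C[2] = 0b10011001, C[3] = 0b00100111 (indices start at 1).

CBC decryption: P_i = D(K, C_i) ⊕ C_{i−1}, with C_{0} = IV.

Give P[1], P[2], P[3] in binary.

P[1]: D(K, 0b01000110) = 0b00011100; 0b00011100 ⊕ 0b10001110 = 0b10010010.
P[2]: D(K, 0b10011001) = 0b01110001; 0b01110001 ⊕ 0b01000110 = 0b00110111.
P[3]: D(K, 0b00100111) = 0b11111111; 0b11111111 ⊕ 0b10011001 = 0b01100110.

P[1] = 0b10010010, P[2] = 0b00110111, P[3] = 0b01100110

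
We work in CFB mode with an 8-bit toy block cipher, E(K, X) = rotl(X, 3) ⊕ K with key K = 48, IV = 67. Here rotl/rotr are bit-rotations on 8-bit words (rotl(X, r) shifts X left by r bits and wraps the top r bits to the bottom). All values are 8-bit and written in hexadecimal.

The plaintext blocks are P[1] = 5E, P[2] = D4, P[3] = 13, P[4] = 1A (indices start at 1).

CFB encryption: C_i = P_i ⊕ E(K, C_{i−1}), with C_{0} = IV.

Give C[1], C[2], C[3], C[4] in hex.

C[1]: E(K, 67) = 73; 5E ⊕ 73 = 2D.
C[2]: E(K, 2D) = 21; D4 ⊕ 21 = F5.
C[3]: E(K, F5) = E7; 13 ⊕ E7 = F4.
C[4]: E(K, F4) = EF; 1A ⊕ EF = F5.

C[1] = 2D, C[2] = F5, C[3] = F4, C[4] = F5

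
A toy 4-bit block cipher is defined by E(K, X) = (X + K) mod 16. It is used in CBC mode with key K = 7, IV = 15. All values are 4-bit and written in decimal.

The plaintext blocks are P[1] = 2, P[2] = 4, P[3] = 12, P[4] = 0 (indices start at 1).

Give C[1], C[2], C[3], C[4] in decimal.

C[1] = 4, C[2] = 7, C[3] = 2, C[4] = 9

CBC encryption: C_i = E(K, P_i ⊕ C_{i−1}), with C_{0} = IV.
C[1]: P[1] ⊕ 15 = 13; E(K, 13) = 4.
C[2]: P[2] ⊕ 4 = 0; E(K, 0) = 7.
C[3]: P[3] ⊕ 7 = 11; E(K, 11) = 2.
C[4]: P[4] ⊕ 2 = 2; E(K, 2) = 9.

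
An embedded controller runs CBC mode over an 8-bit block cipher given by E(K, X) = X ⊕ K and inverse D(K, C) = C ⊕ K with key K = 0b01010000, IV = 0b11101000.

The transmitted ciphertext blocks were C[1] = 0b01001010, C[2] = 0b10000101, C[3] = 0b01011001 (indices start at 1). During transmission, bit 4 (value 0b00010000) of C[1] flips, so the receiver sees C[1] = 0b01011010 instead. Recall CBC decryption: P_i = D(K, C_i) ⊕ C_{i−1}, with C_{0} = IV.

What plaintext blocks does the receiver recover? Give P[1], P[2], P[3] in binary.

P[1] = 0b11100010, P[2] = 0b10001111, P[3] = 0b10001100

Only C[1] changed, to 0b01011010. In CBC, a change in C_i garbles P_i and flips the same bit in P_{i+1}. Decrypting the received ciphertext:
P[1]: D(K, 0b01011010) = 0b00001010; 0b00001010 ⊕ 0b11101000 = 0b11100010.
P[2]: D(K, 0b10000101) = 0b11010101; 0b11010101 ⊕ 0b01011010 = 0b10001111.
P[3]: D(K, 0b01011001) = 0b00001001; 0b00001001 ⊕ 0b10000101 = 0b10001100.
Blocks that differ from the original plaintext: P[1], P[2].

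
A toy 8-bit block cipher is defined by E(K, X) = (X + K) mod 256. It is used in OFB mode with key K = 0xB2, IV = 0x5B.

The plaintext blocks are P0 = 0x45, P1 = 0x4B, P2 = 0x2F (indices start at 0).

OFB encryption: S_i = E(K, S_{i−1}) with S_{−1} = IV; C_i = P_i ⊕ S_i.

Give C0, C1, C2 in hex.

C0 = 0x48, C1 = 0xF4, C2 = 0x5E

C0: S = E(K, 0x5B) = 0x0D; 0x45 ⊕ 0x0D = 0x48.
C1: S = E(K, 0x0D) = 0xBF; 0x4B ⊕ 0xBF = 0xF4.
C2: S = E(K, 0xBF) = 0x71; 0x2F ⊕ 0x71 = 0x5E.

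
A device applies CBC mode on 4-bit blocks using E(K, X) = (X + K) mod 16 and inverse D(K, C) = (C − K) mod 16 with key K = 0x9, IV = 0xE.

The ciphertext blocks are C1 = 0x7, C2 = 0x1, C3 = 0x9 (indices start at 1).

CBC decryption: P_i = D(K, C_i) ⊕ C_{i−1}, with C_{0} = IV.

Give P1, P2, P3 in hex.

P1: D(K, 0x7) = 0xE; 0xE ⊕ 0xE = 0x0.
P2: D(K, 0x1) = 0x8; 0x8 ⊕ 0x7 = 0xF.
P3: D(K, 0x9) = 0x0; 0x0 ⊕ 0x1 = 0x1.

P1 = 0x0, P2 = 0xF, P3 = 0x1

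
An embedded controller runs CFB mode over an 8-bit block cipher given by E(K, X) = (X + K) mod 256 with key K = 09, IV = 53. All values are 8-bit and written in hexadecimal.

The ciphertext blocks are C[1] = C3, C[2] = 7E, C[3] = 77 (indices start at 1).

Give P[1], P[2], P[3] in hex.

CFB decryption: P_i = C_i ⊕ E(K, C_{i−1}), with C_{0} = IV.
P[1]: E(K, 53) = 5C; C3 ⊕ 5C = 9F.
P[2]: E(K, C3) = CC; 7E ⊕ CC = B2.
P[3]: E(K, 7E) = 87; 77 ⊕ 87 = F0.

P[1] = 9F, P[2] = B2, P[3] = F0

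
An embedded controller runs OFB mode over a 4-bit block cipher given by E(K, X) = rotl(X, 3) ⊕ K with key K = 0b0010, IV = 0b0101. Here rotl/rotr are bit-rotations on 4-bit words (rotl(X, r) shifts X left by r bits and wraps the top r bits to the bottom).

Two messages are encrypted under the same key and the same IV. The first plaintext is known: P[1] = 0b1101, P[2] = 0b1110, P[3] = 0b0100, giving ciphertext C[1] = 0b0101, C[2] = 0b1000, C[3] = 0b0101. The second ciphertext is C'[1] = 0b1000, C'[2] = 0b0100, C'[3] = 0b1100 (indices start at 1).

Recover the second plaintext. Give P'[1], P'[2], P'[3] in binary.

P'[1] = 0b0000, P'[2] = 0b0010, P'[3] = 0b1101

In OFB with a reused IV, both messages share the same keystream S_i, so C_i ⊕ C'_i = P_i ⊕ P'_i and thus P'_i = P_i ⊕ C_i ⊕ C'_i.
P'[1]: 0b1101 ⊕ 0b0101 ⊕ 0b1000 = 0b0000.
P'[2]: 0b1110 ⊕ 0b1000 ⊕ 0b0100 = 0b0010.
P'[3]: 0b0100 ⊕ 0b0101 ⊕ 0b1100 = 0b1101.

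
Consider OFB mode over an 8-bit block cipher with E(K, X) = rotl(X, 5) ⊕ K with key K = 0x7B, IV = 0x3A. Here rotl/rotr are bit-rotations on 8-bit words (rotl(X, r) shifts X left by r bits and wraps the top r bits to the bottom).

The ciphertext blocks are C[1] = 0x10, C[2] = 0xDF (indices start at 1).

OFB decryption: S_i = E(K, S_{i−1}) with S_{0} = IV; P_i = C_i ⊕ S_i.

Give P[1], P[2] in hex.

P[1] = 0x2C, P[2] = 0x23

P[1]: S = E(K, 0x3A) = 0x3C; 0x10 ⊕ 0x3C = 0x2C.
P[2]: S = E(K, 0x3C) = 0xFC; 0xDF ⊕ 0xFC = 0x23.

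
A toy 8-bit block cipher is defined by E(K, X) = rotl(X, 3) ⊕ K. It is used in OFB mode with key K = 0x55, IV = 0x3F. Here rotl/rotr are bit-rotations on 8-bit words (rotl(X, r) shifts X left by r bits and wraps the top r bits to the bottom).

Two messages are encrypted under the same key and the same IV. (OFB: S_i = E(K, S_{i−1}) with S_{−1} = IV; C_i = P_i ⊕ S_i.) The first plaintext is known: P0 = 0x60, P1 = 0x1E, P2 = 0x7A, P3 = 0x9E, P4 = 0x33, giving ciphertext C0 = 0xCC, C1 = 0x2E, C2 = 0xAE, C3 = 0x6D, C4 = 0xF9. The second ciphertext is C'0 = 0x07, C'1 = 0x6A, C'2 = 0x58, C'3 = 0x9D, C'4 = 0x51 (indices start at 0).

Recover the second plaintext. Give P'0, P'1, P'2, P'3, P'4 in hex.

P'0 = 0xAB, P'1 = 0x5A, P'2 = 0x8C, P'3 = 0x6E, P'4 = 0x9B

In OFB with a reused IV, both messages share the same keystream S_i, so C_i ⊕ C'_i = P_i ⊕ P'_i and thus P'_i = P_i ⊕ C_i ⊕ C'_i.
P'0: 0x60 ⊕ 0xCC ⊕ 0x07 = 0xAB.
P'1: 0x1E ⊕ 0x2E ⊕ 0x6A = 0x5A.
P'2: 0x7A ⊕ 0xAE ⊕ 0x58 = 0x8C.
P'3: 0x9E ⊕ 0x6D ⊕ 0x9D = 0x6E.
P'4: 0x33 ⊕ 0xF9 ⊕ 0x51 = 0x9B.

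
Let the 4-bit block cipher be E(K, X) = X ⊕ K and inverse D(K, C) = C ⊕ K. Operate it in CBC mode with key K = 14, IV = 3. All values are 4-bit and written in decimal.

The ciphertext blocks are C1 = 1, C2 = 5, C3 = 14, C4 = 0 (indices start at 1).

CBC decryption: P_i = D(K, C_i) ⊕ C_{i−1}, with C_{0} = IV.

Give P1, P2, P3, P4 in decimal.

P1: D(K, 1) = 15; 15 ⊕ 3 = 12.
P2: D(K, 5) = 11; 11 ⊕ 1 = 10.
P3: D(K, 14) = 0; 0 ⊕ 5 = 5.
P4: D(K, 0) = 14; 14 ⊕ 14 = 0.

P1 = 12, P2 = 10, P3 = 5, P4 = 0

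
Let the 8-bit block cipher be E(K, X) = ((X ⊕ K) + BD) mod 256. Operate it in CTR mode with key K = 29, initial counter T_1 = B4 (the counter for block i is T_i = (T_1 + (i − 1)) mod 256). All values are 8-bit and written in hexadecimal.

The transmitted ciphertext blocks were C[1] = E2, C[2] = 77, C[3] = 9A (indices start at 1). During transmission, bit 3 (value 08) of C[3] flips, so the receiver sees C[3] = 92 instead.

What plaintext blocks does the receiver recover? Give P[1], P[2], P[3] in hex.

CTR decryption: S_i = E(K, T_i) where T_i is the counter for block i; P_i = C_i ⊕ S_i.
Only C[3] changed, to 92. In CTR, a change in C_i flips the same bit in P_i only; the keystream is unaffected. Decrypting the received ciphertext:
P[1]: T = B4, S = E(K, T) = 5A; E2 ⊕ 5A = B8.
P[2]: T = B5, S = E(K, T) = 59; 77 ⊕ 59 = 2E.
P[3]: T = B6, S = E(K, T) = 5C; 92 ⊕ 5C = CE.
Blocks that differ from the original plaintext: P[3].

P[1] = B8, P[2] = 2E, P[3] = CE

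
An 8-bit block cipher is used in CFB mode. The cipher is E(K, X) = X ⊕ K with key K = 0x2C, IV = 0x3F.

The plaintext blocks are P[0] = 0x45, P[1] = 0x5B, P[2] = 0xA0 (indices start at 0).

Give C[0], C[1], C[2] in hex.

C[0] = 0x56, C[1] = 0x21, C[2] = 0xAD

CFB encryption: C_i = P_i ⊕ E(K, C_{i−1}), with C_{−1} = IV.
C[0]: E(K, 0x3F) = 0x13; 0x45 ⊕ 0x13 = 0x56.
C[1]: E(K, 0x56) = 0x7A; 0x5B ⊕ 0x7A = 0x21.
C[2]: E(K, 0x21) = 0x0D; 0xA0 ⊕ 0x0D = 0xAD.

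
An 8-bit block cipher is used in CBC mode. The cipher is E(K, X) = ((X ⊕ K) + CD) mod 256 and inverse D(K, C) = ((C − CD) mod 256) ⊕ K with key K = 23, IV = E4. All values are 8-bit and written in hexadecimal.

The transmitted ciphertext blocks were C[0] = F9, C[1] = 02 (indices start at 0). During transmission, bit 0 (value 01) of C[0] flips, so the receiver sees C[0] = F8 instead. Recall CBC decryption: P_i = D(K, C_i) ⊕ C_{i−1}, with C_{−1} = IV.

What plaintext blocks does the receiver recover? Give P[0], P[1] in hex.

Only C[0] changed, to F8. In CBC, a change in C_i garbles P_i and flips the same bit in P_{i+1}. Decrypting the received ciphertext:
P[0]: D(K, F8) = 08; 08 ⊕ E4 = EC.
P[1]: D(K, 02) = 16; 16 ⊕ F8 = EE.
Blocks that differ from the original plaintext: P[0], P[1].

P[0] = EC, P[1] = EE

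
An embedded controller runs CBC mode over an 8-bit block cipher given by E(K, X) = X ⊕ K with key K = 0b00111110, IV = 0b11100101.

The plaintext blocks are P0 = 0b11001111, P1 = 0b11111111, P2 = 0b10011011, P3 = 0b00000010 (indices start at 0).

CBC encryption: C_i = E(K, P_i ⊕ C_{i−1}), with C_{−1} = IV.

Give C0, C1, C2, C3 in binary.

C0 = 0b00010100, C1 = 0b11010101, C2 = 0b01110000, C3 = 0b01001100

C0: P0 ⊕ 0b11100101 = 0b00101010; E(K, 0b00101010) = 0b00010100.
C1: P1 ⊕ 0b00010100 = 0b11101011; E(K, 0b11101011) = 0b11010101.
C2: P2 ⊕ 0b11010101 = 0b01001110; E(K, 0b01001110) = 0b01110000.
C3: P3 ⊕ 0b01110000 = 0b01110010; E(K, 0b01110010) = 0b01001100.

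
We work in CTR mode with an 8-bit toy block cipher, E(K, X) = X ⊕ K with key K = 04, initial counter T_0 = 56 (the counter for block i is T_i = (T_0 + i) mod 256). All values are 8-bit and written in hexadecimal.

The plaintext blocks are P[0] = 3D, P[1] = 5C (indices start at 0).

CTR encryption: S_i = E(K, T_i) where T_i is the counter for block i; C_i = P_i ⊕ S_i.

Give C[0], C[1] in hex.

C[0] = 6F, C[1] = 0F

C[0]: T = 56, S = E(K, T) = 52; 3D ⊕ 52 = 6F.
C[1]: T = 57, S = E(K, T) = 53; 5C ⊕ 53 = 0F.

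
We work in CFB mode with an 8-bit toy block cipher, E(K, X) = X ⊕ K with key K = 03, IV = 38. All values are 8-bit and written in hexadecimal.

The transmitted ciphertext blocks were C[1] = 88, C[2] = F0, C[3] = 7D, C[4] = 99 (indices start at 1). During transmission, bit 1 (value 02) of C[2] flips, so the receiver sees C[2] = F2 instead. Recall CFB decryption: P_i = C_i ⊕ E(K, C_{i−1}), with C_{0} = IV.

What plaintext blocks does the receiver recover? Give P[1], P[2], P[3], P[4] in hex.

P[1] = B3, P[2] = 79, P[3] = 8C, P[4] = E7

Only C[2] changed, to F2. In CFB, a change in C_i flips the same bit in P_i and garbles P_{i+1}. Decrypting the received ciphertext:
P[1]: E(K, 38) = 3B; 88 ⊕ 3B = B3.
P[2]: E(K, 88) = 8B; F2 ⊕ 8B = 79.
P[3]: E(K, F2) = F1; 7D ⊕ F1 = 8C.
P[4]: E(K, 7D) = 7E; 99 ⊕ 7E = E7.
Blocks that differ from the original plaintext: P[2], P[3].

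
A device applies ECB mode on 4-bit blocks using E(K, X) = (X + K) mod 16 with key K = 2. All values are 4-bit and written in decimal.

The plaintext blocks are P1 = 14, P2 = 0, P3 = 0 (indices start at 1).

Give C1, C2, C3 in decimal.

ECB encryption: C_i = E(K, P_i).
C1: E(K, 14) = 0.
C2: E(K, 0) = 2.
C3: E(K, 0) = 2.

C1 = 0, C2 = 2, C3 = 2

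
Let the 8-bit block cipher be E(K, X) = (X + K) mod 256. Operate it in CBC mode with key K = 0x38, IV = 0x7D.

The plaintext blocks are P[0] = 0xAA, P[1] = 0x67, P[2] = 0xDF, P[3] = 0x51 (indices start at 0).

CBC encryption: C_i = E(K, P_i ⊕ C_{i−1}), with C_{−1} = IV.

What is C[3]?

C[0]: P[0] ⊕ 0x7D = 0xD7; E(K, 0xD7) = 0x0F.
C[1]: P[1] ⊕ 0x0F = 0x68; E(K, 0x68) = 0xA0.
C[2]: P[2] ⊕ 0xA0 = 0x7F; E(K, 0x7F) = 0xB7.
C[3]: P[3] ⊕ 0xB7 = 0xE6; E(K, 0xE6) = 0x1E.

C[3] = 0x1E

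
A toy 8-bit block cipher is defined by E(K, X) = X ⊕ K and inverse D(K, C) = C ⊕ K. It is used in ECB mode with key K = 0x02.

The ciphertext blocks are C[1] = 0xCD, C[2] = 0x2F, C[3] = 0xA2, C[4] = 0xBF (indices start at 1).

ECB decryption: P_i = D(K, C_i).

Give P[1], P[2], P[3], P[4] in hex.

P[1]: D(K, 0xCD) = 0xCF.
P[2]: D(K, 0x2F) = 0x2D.
P[3]: D(K, 0xA2) = 0xA0.
P[4]: D(K, 0xBF) = 0xBD.

P[1] = 0xCF, P[2] = 0x2D, P[3] = 0xA0, P[4] = 0xBD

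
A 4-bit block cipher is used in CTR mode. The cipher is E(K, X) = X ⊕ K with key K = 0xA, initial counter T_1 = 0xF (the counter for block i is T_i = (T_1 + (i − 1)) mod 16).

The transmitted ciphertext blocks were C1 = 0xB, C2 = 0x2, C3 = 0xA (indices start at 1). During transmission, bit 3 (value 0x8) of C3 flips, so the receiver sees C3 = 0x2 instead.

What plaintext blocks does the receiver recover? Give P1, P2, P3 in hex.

CTR decryption: S_i = E(K, T_i) where T_i is the counter for block i; P_i = C_i ⊕ S_i.
Only C3 changed, to 0x2. In CTR, a change in C_i flips the same bit in P_i only; the keystream is unaffected. Decrypting the received ciphertext:
P1: T = 0xF, S = E(K, T) = 0x5; 0xB ⊕ 0x5 = 0xE.
P2: T = 0x0, S = E(K, T) = 0xA; 0x2 ⊕ 0xA = 0x8.
P3: T = 0x1, S = E(K, T) = 0xB; 0x2 ⊕ 0xB = 0x9.
Blocks that differ from the original plaintext: P3.

P1 = 0xE, P2 = 0x8, P3 = 0x9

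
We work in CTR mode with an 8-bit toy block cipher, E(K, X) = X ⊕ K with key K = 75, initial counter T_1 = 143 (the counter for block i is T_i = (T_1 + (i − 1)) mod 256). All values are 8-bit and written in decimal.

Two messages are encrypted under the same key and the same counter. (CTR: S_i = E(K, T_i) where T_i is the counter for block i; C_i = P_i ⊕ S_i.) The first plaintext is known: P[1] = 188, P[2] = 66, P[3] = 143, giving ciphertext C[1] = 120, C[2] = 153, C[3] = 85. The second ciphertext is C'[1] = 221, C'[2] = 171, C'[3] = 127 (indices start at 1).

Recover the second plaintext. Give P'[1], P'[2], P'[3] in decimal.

In CTR with a reused counter, both messages share the same keystream S_i, so C_i ⊕ C'_i = P_i ⊕ P'_i and thus P'_i = P_i ⊕ C_i ⊕ C'_i.
P'[1]: 188 ⊕ 120 ⊕ 221 = 25.
P'[2]: 66 ⊕ 153 ⊕ 171 = 112.
P'[3]: 143 ⊕ 85 ⊕ 127 = 165.

P'[1] = 25, P'[2] = 112, P'[3] = 165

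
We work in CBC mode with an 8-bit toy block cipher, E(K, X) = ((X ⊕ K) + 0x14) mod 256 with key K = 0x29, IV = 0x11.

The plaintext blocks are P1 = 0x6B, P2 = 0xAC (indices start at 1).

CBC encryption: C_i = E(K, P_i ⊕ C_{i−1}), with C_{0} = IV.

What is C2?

C1: P1 ⊕ 0x11 = 0x7A; E(K, 0x7A) = 0x67.
C2: P2 ⊕ 0x67 = 0xCB; E(K, 0xCB) = 0xF6.

C2 = 0xF6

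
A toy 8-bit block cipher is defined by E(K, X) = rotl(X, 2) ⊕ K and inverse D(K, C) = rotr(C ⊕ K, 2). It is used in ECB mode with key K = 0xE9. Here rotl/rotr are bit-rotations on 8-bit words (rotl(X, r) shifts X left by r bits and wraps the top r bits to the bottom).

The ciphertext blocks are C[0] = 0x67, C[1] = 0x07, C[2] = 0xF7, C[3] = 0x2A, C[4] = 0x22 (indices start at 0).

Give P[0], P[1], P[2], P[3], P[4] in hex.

P[0] = 0xA3, P[1] = 0xBB, P[2] = 0x87, P[3] = 0xF0, P[4] = 0xF2

ECB decryption: P_i = D(K, C_i).
P[0]: D(K, 0x67) = 0xA3.
P[1]: D(K, 0x07) = 0xBB.
P[2]: D(K, 0xF7) = 0x87.
P[3]: D(K, 0x2A) = 0xF0.
P[4]: D(K, 0x22) = 0xF2.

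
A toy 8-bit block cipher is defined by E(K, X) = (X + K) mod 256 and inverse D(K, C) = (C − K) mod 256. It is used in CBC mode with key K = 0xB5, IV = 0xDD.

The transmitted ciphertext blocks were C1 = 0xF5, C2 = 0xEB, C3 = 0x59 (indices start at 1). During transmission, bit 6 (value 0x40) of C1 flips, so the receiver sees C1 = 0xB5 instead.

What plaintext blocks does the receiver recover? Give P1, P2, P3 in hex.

CBC decryption: P_i = D(K, C_i) ⊕ C_{i−1}, with C_{0} = IV.
Only C1 changed, to 0xB5. In CBC, a change in C_i garbles P_i and flips the same bit in P_{i+1}. Decrypting the received ciphertext:
P1: D(K, 0xB5) = 0x00; 0x00 ⊕ 0xDD = 0xDD.
P2: D(K, 0xEB) = 0x36; 0x36 ⊕ 0xB5 = 0x83.
P3: D(K, 0x59) = 0xA4; 0xA4 ⊕ 0xEB = 0x4F.
Blocks that differ from the original plaintext: P1, P2.

P1 = 0xDD, P2 = 0x83, P3 = 0x4F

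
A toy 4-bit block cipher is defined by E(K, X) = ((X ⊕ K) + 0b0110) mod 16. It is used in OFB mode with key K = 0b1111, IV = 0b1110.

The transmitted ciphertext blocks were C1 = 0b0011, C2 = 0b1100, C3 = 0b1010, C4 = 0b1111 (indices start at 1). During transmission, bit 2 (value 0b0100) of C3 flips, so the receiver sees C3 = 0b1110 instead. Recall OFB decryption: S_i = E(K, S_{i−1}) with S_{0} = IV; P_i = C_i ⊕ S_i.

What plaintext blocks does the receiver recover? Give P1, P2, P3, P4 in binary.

P1 = 0b0100, P2 = 0b0010, P3 = 0b1001, P4 = 0b0001

Only C3 changed, to 0b1110. In OFB, a change in C_i flips the same bit in P_i only; the keystream is unaffected. Decrypting the received ciphertext:
P1: S = E(K, 0b1110) = 0b0111; 0b0011 ⊕ 0b0111 = 0b0100.
P2: S = E(K, 0b0111) = 0b1110; 0b1100 ⊕ 0b1110 = 0b0010.
P3: S = E(K, 0b1110) = 0b0111; 0b1110 ⊕ 0b0111 = 0b1001.
P4: S = E(K, 0b0111) = 0b1110; 0b1111 ⊕ 0b1110 = 0b0001.
Blocks that differ from the original plaintext: P3.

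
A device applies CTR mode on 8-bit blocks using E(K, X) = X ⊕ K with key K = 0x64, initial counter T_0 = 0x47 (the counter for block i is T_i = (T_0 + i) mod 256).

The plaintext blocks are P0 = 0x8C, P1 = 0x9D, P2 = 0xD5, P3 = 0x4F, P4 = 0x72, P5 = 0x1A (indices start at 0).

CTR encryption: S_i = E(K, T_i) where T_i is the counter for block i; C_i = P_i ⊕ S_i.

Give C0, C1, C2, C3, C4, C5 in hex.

C0: T = 0x47, S = E(K, T) = 0x23; 0x8C ⊕ 0x23 = 0xAF.
C1: T = 0x48, S = E(K, T) = 0x2C; 0x9D ⊕ 0x2C = 0xB1.
C2: T = 0x49, S = E(K, T) = 0x2D; 0xD5 ⊕ 0x2D = 0xF8.
C3: T = 0x4A, S = E(K, T) = 0x2E; 0x4F ⊕ 0x2E = 0x61.
C4: T = 0x4B, S = E(K, T) = 0x2F; 0x72 ⊕ 0x2F = 0x5D.
C5: T = 0x4C, S = E(K, T) = 0x28; 0x1A ⊕ 0x28 = 0x32.

C0 = 0xAF, C1 = 0xB1, C2 = 0xF8, C3 = 0x61, C4 = 0x5D, C5 = 0x32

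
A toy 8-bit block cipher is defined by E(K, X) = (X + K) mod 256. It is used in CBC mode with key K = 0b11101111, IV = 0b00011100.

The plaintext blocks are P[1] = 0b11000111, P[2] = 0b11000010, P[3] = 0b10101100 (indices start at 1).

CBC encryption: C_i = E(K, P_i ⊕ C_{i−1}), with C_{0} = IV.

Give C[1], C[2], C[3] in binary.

C[1] = 0b11001010, C[2] = 0b11110111, C[3] = 0b01001010

C[1]: P[1] ⊕ 0b00011100 = 0b11011011; E(K, 0b11011011) = 0b11001010.
C[2]: P[2] ⊕ 0b11001010 = 0b00001000; E(K, 0b00001000) = 0b11110111.
C[3]: P[3] ⊕ 0b11110111 = 0b01011011; E(K, 0b01011011) = 0b01001010.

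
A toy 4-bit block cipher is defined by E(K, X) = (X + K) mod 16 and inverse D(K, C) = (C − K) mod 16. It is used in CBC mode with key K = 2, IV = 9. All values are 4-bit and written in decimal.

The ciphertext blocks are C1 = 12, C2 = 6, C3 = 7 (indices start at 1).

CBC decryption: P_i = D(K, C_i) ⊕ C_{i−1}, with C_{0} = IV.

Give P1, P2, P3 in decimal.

P1 = 3, P2 = 8, P3 = 3

P1: D(K, 12) = 10; 10 ⊕ 9 = 3.
P2: D(K, 6) = 4; 4 ⊕ 12 = 8.
P3: D(K, 7) = 5; 5 ⊕ 6 = 3.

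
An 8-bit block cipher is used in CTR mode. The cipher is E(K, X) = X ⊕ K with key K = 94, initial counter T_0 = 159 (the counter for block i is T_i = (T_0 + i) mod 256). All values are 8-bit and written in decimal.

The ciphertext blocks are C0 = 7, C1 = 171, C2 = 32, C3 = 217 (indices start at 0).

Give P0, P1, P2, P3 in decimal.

CTR decryption: S_i = E(K, T_i) where T_i is the counter for block i; P_i = C_i ⊕ S_i.
P0: T = 159, S = E(K, T) = 193; 7 ⊕ 193 = 198.
P1: T = 160, S = E(K, T) = 254; 171 ⊕ 254 = 85.
P2: T = 161, S = E(K, T) = 255; 32 ⊕ 255 = 223.
P3: T = 162, S = E(K, T) = 252; 217 ⊕ 252 = 37.

P0 = 198, P1 = 85, P2 = 223, P3 = 37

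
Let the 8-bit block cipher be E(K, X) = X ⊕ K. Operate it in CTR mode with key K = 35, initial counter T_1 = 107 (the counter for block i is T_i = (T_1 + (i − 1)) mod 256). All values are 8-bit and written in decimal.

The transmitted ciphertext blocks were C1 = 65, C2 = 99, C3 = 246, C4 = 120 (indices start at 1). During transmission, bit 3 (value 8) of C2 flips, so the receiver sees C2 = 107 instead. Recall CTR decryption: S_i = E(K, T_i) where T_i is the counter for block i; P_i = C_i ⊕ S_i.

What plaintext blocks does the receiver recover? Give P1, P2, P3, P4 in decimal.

P1 = 9, P2 = 36, P3 = 184, P4 = 53

Only C2 changed, to 107. In CTR, a change in C_i flips the same bit in P_i only; the keystream is unaffected. Decrypting the received ciphertext:
P1: T = 107, S = E(K, T) = 72; 65 ⊕ 72 = 9.
P2: T = 108, S = E(K, T) = 79; 107 ⊕ 79 = 36.
P3: T = 109, S = E(K, T) = 78; 246 ⊕ 78 = 184.
P4: T = 110, S = E(K, T) = 77; 120 ⊕ 77 = 53.
Blocks that differ from the original plaintext: P2.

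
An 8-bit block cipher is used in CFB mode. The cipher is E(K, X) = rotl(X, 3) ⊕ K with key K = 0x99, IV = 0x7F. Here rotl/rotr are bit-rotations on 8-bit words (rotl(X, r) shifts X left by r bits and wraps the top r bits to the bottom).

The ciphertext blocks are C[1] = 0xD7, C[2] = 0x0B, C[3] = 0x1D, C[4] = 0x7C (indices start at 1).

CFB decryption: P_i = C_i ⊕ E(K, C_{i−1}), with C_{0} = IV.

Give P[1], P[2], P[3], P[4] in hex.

P[1] = 0xB5, P[2] = 0x2C, P[3] = 0xDC, P[4] = 0x0D

P[1]: E(K, 0x7F) = 0x62; 0xD7 ⊕ 0x62 = 0xB5.
P[2]: E(K, 0xD7) = 0x27; 0x0B ⊕ 0x27 = 0x2C.
P[3]: E(K, 0x0B) = 0xC1; 0x1D ⊕ 0xC1 = 0xDC.
P[4]: E(K, 0x1D) = 0x71; 0x7C ⊕ 0x71 = 0x0D.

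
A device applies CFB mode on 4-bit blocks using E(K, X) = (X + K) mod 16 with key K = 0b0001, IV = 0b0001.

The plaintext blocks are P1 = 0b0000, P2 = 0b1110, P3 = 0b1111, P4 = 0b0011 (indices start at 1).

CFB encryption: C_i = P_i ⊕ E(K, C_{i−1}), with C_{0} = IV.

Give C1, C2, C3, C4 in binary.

C1 = 0b0010, C2 = 0b1101, C3 = 0b0001, C4 = 0b0001

C1: E(K, 0b0001) = 0b0010; 0b0000 ⊕ 0b0010 = 0b0010.
C2: E(K, 0b0010) = 0b0011; 0b1110 ⊕ 0b0011 = 0b1101.
C3: E(K, 0b1101) = 0b1110; 0b1111 ⊕ 0b1110 = 0b0001.
C4: E(K, 0b0001) = 0b0010; 0b0011 ⊕ 0b0010 = 0b0001.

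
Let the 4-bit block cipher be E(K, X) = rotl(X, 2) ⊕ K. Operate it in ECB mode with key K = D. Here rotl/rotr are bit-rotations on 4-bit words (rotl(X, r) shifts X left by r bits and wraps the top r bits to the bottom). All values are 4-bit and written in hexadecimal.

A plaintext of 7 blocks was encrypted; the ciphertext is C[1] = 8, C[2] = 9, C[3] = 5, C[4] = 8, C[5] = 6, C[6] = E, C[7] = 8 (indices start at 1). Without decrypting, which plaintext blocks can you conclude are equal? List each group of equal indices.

ECB encrypts each block independently with the same key, so equal ciphertext blocks imply equal plaintext blocks.
C[1] = C[4] = C[7] = 8, so P[1] = P[4] = P[7].

P[1] = P[4] = P[7]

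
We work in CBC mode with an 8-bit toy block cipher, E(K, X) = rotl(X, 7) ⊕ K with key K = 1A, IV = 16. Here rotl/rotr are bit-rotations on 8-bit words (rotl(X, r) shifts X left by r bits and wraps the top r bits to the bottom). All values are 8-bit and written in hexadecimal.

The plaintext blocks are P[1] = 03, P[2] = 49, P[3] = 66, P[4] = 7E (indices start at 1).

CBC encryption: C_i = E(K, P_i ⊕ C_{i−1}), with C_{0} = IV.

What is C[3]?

C[3] = 52

C[1]: P[1] ⊕ 16 = 15; E(K, 15) = 90.
C[2]: P[2] ⊕ 90 = D9; E(K, D9) = F6.
C[3]: P[3] ⊕ F6 = 90; E(K, 90) = 52.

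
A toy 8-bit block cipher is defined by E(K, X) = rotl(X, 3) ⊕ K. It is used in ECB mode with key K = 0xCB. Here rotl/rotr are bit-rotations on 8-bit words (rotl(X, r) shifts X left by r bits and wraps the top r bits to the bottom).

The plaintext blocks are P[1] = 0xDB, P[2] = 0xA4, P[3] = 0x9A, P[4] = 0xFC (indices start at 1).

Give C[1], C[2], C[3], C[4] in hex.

ECB encryption: C_i = E(K, P_i).
C[1]: E(K, 0xDB) = 0x15.
C[2]: E(K, 0xA4) = 0xEE.
C[3]: E(K, 0x9A) = 0x1F.
C[4]: E(K, 0xFC) = 0x2C.

C[1] = 0x15, C[2] = 0xEE, C[3] = 0x1F, C[4] = 0x2C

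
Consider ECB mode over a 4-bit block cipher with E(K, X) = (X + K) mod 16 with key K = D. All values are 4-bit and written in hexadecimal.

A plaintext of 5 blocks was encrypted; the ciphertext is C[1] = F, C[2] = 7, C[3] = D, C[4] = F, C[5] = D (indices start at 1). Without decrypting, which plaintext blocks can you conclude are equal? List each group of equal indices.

ECB encrypts each block independently with the same key, so equal ciphertext blocks imply equal plaintext blocks.
C[1] = C[4] = F, so P[1] = P[4].
C[3] = C[5] = D, so P[3] = P[5].

P[1] = P[4]; P[3] = P[5]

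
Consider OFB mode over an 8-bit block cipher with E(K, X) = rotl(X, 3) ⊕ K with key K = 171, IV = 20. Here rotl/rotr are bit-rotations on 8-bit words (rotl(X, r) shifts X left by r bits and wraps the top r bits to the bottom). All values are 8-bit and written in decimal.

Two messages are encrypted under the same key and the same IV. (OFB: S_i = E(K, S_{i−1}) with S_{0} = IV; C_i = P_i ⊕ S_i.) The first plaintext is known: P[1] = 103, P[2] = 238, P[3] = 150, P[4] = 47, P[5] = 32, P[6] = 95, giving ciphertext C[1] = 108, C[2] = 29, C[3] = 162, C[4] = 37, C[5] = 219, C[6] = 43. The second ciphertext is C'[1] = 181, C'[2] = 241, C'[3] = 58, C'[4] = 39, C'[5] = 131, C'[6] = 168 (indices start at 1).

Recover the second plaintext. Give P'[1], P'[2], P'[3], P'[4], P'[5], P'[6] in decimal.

P'[1] = 190, P'[2] = 2, P'[3] = 14, P'[4] = 45, P'[5] = 120, P'[6] = 220

In OFB with a reused IV, both messages share the same keystream S_i, so C_i ⊕ C'_i = P_i ⊕ P'_i and thus P'_i = P_i ⊕ C_i ⊕ C'_i.
P'[1]: 103 ⊕ 108 ⊕ 181 = 190.
P'[2]: 238 ⊕ 29 ⊕ 241 = 2.
P'[3]: 150 ⊕ 162 ⊕ 58 = 14.
P'[4]: 47 ⊕ 37 ⊕ 39 = 45.
P'[5]: 32 ⊕ 219 ⊕ 131 = 120.
P'[6]: 95 ⊕ 43 ⊕ 168 = 220.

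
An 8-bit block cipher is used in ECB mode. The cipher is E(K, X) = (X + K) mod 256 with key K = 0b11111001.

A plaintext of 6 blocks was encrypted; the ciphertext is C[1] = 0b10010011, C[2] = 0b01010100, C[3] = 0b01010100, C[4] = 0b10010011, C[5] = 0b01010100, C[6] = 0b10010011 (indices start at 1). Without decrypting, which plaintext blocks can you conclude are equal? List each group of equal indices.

ECB encrypts each block independently with the same key, so equal ciphertext blocks imply equal plaintext blocks.
C[1] = C[4] = C[6] = 0b10010011, so P[1] = P[4] = P[6].
C[2] = C[3] = C[5] = 0b01010100, so P[2] = P[3] = P[5].

P[1] = P[4] = P[6]; P[2] = P[3] = P[5]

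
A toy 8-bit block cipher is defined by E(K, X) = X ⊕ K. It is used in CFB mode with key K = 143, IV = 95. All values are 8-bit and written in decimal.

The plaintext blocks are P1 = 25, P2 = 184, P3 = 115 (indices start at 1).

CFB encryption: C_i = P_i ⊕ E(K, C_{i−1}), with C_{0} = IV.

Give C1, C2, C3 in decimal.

C1: E(K, 95) = 208; 25 ⊕ 208 = 201.
C2: E(K, 201) = 70; 184 ⊕ 70 = 254.
C3: E(K, 254) = 113; 115 ⊕ 113 = 2.

C1 = 201, C2 = 254, C3 = 2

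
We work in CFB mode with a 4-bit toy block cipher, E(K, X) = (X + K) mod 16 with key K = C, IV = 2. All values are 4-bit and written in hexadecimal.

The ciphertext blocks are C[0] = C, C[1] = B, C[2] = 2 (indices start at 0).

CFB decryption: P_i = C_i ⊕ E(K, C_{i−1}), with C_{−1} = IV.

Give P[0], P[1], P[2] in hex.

P[0] = 2, P[1] = 3, P[2] = 5

P[0]: E(K, 2) = E; C ⊕ E = 2.
P[1]: E(K, C) = 8; B ⊕ 8 = 3.
P[2]: E(K, B) = 7; 2 ⊕ 7 = 5.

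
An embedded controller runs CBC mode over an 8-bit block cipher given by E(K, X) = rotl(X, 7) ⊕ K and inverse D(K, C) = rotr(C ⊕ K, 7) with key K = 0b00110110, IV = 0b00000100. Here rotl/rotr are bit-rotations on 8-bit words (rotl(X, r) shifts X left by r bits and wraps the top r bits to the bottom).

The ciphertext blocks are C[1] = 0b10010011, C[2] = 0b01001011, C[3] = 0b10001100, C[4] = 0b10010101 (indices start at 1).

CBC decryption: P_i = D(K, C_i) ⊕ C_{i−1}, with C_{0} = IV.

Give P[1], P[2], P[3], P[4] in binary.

P[1] = 0b01001111, P[2] = 0b01101001, P[3] = 0b00111110, P[4] = 0b11001011

P[1]: D(K, 0b10010011) = 0b01001011; 0b01001011 ⊕ 0b00000100 = 0b01001111.
P[2]: D(K, 0b01001011) = 0b11111010; 0b11111010 ⊕ 0b10010011 = 0b01101001.
P[3]: D(K, 0b10001100) = 0b01110101; 0b01110101 ⊕ 0b01001011 = 0b00111110.
P[4]: D(K, 0b10010101) = 0b01000111; 0b01000111 ⊕ 0b10001100 = 0b11001011.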